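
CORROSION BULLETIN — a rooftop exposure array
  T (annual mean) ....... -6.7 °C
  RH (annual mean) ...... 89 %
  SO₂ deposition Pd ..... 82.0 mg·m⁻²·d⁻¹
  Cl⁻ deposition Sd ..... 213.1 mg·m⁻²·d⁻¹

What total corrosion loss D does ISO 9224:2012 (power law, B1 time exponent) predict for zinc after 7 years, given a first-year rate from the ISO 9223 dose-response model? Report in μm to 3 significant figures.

zinc: temperature factor f = +0.038·(-16.7) = -0.6346
  sulphur-dioxide contribution → 2.851 μm/a
  chloride contribution → 0.4288 μm/a
  ⇒ r_corr(zinc) = 3.28 μm/a
Long-term exponent b (ISO 9224 Table 2, B1) = 0.813
  D(7) = 3.28 × 7^0.813 = 3.28 × 4.865 = 15.96 μm

D(7) = 16.0 μm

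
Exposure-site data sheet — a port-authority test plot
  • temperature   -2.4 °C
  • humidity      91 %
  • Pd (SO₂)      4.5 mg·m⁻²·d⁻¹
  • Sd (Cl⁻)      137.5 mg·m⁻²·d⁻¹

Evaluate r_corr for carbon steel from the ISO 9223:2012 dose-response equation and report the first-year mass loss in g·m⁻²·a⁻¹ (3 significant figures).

carbon steel: f(T) = +0.150·(T−10) [T≤10 °C] = -1.8600
  sulphur-dioxide contribution → 3.718 μm/a
  chloride contribution → 39.52 μm/a
  total first-year rate 43.24 μm/a
Convert to mass loss: 43.24 μm/a × 7.85 g/cm³ = 339.4 g·m⁻²·a⁻¹

r_corr = 339 g·m⁻²·a⁻¹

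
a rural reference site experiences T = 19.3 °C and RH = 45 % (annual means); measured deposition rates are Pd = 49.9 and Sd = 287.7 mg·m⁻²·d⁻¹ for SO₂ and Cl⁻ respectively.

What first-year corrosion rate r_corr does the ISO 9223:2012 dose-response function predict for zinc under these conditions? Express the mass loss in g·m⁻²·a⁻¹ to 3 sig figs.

zinc: temperature factor f = -0.071·(9.3) = -0.6603
  SO₂ term: 0.0129·49.9^0.44·exp(0.046·45-0.6603) = 0.2951
  Sd branch = 0.0175·Sd^0.57·e^(0.008·RH+0.085·T) = 3.262 μm/a
  sum: 0.2951 + 3.262 → r_corr = 3.557 μm/a
Convert to mass loss: 3.557 μm/a × 7.14 g/cm³ = 25.4 g·m⁻²·a⁻¹

r_corr = 25.4 g·m⁻²·a⁻¹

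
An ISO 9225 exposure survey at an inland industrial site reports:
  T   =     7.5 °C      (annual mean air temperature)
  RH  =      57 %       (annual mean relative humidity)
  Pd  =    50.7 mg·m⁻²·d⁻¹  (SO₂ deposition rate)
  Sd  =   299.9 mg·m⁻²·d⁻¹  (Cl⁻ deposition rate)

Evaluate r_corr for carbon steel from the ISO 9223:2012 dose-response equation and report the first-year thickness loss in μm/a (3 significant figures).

r_corr = 60.3 μm/a

carbon steel: f(T) = +0.150·(T−10) [T≤10 °C] = -0.3750
  sulphur-dioxide contribution → 29.3 μm/a
  chloride contribution → 31.01 μm/a
  ⇒ r_corr(carbon steel) = 60.31 μm/a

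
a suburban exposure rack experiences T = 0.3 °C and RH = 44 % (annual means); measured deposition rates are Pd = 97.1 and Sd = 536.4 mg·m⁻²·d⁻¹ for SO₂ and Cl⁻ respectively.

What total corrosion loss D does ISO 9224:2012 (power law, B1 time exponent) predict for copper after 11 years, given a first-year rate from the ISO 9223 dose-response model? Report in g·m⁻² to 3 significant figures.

D(11) = 15.3 g·m⁻²

copper: f(T) = +0.126·(T−10) [T≤10 °C] = -1.2222
  SO₂ term: 0.0053·97.1^0.26·exp(0.059·44-1.2222) = 0.0688
  Sd branch = 0.01025·Sd^0.27·e^(0.036·RH+0.049·T) = 0.2767 μm/a
  r_corr = 0.0688 + 0.2767 = 0.3455 μm/a
Long-term exponent b (ISO 9224 Table 2, B1) = 0.667
  D(11) = 0.3455 × 11^0.667 = 0.3455 × 4.95 = 1.71 μm
  Mass loss = 1.71 μm × 8.96 g/cm³ = 15.32 g·m⁻²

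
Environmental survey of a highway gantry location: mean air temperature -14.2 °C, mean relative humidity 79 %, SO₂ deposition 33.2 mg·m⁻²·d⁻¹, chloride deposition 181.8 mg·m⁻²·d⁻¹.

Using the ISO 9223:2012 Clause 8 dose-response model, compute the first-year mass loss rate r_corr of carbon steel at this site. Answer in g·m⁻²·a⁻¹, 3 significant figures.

carbon steel: temperature factor f = +0.150·(-24.2) = -3.6300
  sulphur-dioxide contribution → 1.408 μm/a
  chloride contribution → 19.73 μm/a
  ⇒ r_corr(carbon steel) = 21.14 μm/a
Convert to mass loss: 21.14 μm/a × 7.85 g/cm³ = 165.9 g·m⁻²·a⁻¹

r_corr = 166 g·m⁻²·a⁻¹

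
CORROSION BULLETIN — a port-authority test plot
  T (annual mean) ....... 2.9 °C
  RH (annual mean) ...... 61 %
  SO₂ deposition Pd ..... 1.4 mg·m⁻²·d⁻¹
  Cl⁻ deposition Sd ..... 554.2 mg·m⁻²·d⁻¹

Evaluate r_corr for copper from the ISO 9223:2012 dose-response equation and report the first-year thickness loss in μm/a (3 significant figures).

copper: T≤10 °C ⇒ hinge +0.126·(2.9−10) = -0.8946
  SO₂ term: 0.0053·1.4^0.26·exp(0.059·61-0.8946) = 0.08645
  Cl⁻ term: 0.01025·554.2^0.27·exp(0.036·61+0.049·2.9) = 0.5847
  r_corr = 0.08645 + 0.5847 = 0.6712 μm/a

r_corr = 0.671 μm/a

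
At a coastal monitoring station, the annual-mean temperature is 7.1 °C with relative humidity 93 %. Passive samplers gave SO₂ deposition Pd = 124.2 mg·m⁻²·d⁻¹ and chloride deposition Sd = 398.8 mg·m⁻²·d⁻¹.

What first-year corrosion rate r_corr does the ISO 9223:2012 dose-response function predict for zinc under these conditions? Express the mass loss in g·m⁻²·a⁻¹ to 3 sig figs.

zinc: T≤10 °C ⇒ hinge +0.038·(7.1−10) = -0.1102
  SO₂ term: 0.0129·124.2^0.44·exp(0.046·93-0.1102) = 6.951
  Sd branch = 0.0175·Sd^0.57·e^(0.008·RH+0.085·T) = 2.045 μm/a
  r_corr = 6.951 + 2.045 = 8.996 μm/a
Convert to mass loss: 8.996 μm/a × 7.14 g/cm³ = 64.23 g·m⁻²·a⁻¹

r_corr = 64.2 g·m⁻²·a⁻¹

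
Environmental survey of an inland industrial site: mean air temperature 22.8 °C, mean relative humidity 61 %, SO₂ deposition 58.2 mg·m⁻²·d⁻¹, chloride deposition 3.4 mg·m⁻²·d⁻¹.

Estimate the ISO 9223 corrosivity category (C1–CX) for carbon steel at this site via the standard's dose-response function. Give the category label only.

carbon steel: T>10 °C ⇒ hinge -0.054·(22.8−10) = -0.6912
  SO₂ term: 1.77·58.2^0.52·exp(0.02·61-0.6912) = 24.85
  Sd branch = 0.102·Sd^0.62·e^(0.033·RH+0.04·T) = 4.059 μm/a
  r_corr = 24.85 + 4.059 = 28.91 μm/a
28.9 μm/a falls in (25, 50] for carbon steel → category C3

C3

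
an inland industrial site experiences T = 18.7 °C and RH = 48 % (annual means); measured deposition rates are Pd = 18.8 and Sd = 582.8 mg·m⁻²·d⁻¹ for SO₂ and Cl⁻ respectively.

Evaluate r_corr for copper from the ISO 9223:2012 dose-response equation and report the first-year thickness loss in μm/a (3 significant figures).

copper: f(T) = -0.080·(T−10) [T>10 °C] = -0.6960
  Pd branch = 0.0053·Pd^0.26·e^(0.059·RH+f) = 0.09621 μm/a
  Sd branch = 0.01025·Sd^0.27·e^(0.036·RH+0.049·T) = 0.805 μm/a
  sum: 0.09621 + 0.805 → r_corr = 0.9013 μm/a

r_corr = 0.901 μm/a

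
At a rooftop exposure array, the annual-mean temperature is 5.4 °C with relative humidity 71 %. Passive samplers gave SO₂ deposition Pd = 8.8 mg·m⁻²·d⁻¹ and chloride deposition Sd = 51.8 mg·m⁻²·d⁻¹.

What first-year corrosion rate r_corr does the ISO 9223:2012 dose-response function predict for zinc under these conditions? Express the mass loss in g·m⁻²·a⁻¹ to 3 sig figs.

zinc: f(T) = +0.038·(T−10) [T≤10 °C] = -0.1748
  Pd branch = 0.0129·Pd^0.44·e^(0.046·RH+f) = 0.739 μm/a
  Sd branch = 0.0175·Sd^0.57·e^(0.008·RH+0.085·T) = 0.4637 μm/a
  r_corr = 0.739 + 0.4637 = 1.203 μm/a
Convert to mass loss: 1.203 μm/a × 7.14 g/cm³ = 8.587 g·m⁻²·a⁻¹

r_corr = 8.59 g·m⁻²·a⁻¹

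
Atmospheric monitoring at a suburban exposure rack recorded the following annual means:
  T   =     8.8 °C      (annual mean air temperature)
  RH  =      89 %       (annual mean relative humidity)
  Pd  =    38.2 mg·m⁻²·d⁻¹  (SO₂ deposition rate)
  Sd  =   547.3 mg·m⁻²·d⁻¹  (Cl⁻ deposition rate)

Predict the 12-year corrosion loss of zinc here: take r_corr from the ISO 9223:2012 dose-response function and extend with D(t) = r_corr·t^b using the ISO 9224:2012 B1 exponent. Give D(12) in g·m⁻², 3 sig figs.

D(12) = 345 g·m⁻²

zinc: f(T) = +0.038·(T−10) [T≤10 °C] = -0.0456
  sulphur-dioxide contribution → 3.672 μm/a
  chloride contribution → 2.741 μm/a
  ⇒ r_corr(zinc) = 6.413 μm/a
Long-term exponent b (ISO 9224 Table 2, B1) = 0.813
  D(12) = 6.413 × 12^0.813 = 6.413 × 7.54 = 48.35 μm
  Mass loss = 48.35 μm × 7.14 g/cm³ = 345.2 g·m⁻²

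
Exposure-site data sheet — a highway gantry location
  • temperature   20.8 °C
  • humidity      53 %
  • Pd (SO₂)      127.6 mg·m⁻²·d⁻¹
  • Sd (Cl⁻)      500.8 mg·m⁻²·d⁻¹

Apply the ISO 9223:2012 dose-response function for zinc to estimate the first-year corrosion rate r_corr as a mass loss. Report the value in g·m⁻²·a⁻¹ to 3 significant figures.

r_corr = 42.8 g·m⁻²·a⁻¹

zinc: T>10 °C ⇒ hinge -0.071·(20.8−10) = -0.7668
  sulphur-dioxide contribution → 0.5794 μm/a
  chloride contribution → 5.418 μm/a
  total first-year rate 5.997 μm/a
Convert to mass loss: 5.997 μm/a × 7.14 g/cm³ = 42.82 g·m⁻²·a⁻¹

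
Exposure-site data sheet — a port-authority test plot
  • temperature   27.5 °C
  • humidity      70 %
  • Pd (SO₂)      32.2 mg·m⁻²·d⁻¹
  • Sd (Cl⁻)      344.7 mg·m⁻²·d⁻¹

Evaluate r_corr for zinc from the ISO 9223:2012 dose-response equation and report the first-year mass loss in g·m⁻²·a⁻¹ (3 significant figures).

r_corr = 66.4 g·m⁻²·a⁻¹

zinc: T>10 °C ⇒ hinge -0.071·(27.5−10) = -1.2425
  sulphur-dioxide contribution → 0.4294 μm/a
  chloride contribution → 8.866 μm/a
  ⇒ r_corr(zinc) = 9.296 μm/a
Convert to mass loss: 9.296 μm/a × 7.14 g/cm³ = 66.37 g·m⁻²·a⁻¹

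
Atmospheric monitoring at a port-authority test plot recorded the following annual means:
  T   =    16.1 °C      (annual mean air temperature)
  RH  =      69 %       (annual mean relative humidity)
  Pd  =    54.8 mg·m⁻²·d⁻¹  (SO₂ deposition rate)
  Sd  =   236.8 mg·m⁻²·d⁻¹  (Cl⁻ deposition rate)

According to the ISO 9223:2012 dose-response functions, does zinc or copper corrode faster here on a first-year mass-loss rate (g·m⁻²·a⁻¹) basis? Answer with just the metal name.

zinc: temperature factor f = -0.071·(6.1) = -0.4331
  sulphur-dioxide contribution → 1.164 μm/a
  chloride contribution → 2.695 μm/a
  ⇒ r_corr(zinc) = 3.859 μm/a
  mass loss = 3.859 μm/a × 7.14 g/cm³ = 27.55 g·m⁻²·a⁻¹
copper: temperature factor f = -0.080·(6.1) = -0.4880
  sulphur-dioxide contribution → 0.5401 μm/a
  chloride contribution → 1.184 μm/a
  ⇒ r_corr(copper) = 1.724 μm/a
  mass loss = 1.724 μm/a × 8.96 g/cm³ = 15.44 g·m⁻²·a⁻¹
Ordering by g·m⁻²·a⁻¹: zinc (27.6) > copper (15.4)

zinc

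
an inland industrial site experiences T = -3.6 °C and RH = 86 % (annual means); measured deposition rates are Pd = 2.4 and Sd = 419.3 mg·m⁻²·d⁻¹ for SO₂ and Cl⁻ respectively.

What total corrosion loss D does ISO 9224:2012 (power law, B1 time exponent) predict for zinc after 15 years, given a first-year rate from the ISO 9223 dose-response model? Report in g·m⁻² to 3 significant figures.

D(15) = 89.9 g·m⁻²

zinc: f(T) = +0.038·(T−10) [T≤10 °C] = -0.5168
  SO₂ term: 0.0129·2.4^0.44·exp(0.046·86-0.5168) = 0.5909
  Sd branch = 0.0175·Sd^0.57·e^(0.008·RH+0.085·T) = 0.8013 μm/a
  r_corr = 0.5909 + 0.8013 = 1.392 μm/a
ISO 9224: D(t) = r_corr · t^b with b = 0.813 (zinc, B1)
  D(15) = 1.392 × 15^0.813 = 1.392 × 9.04 = 12.58 μm
  Mass loss = 12.58 μm × 7.14 g/cm³ = 89.86 g·m⁻²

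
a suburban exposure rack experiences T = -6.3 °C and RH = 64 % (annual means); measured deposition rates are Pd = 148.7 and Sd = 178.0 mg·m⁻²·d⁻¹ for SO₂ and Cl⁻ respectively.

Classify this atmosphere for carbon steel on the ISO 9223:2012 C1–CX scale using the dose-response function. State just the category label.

C2

carbon steel: temperature factor f = +0.150·(-16.3) = -2.4450
  Pd branch = 1.77·Pd^0.52·e^(0.02·RH+f) = 7.441 μm/a
  Sd branch = 0.102·Sd^0.62·e^(0.033·RH+0.04·T) = 16.28 μm/a
  sum: 7.441 + 16.28 → r_corr = 23.72 μm/a
23.7 μm/a falls in (1.3, 25] for carbon steel → category C2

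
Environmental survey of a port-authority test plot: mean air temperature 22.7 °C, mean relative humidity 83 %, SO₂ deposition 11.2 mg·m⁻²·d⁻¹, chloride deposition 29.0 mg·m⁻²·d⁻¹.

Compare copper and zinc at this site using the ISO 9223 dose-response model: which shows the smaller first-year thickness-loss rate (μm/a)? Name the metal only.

copper: f(T) = -0.080·(T−10) [T>10 °C] = -1.0160
  Pd branch = 0.0053·Pd^0.26·e^(0.059·RH+f) = 0.4815 μm/a
  Cl⁻ term: 0.01025·29.0^0.27·exp(0.036·83+0.049·22.7) = 1.536
  sum: 0.4815 + 1.536 → r_corr = 2.017 μm/a
zinc: f(T) = -0.071·(T−10) [T>10 °C] = -0.9017
  SO₂ term: 0.0129·11.2^0.44·exp(0.046·83-0.9017) = 0.6899
  Sd branch = 0.0175·Sd^0.57·e^(0.008·RH+0.085·T) = 1.596 μm/a
  r_corr = 0.6899 + 1.596 = 2.286 μm/a
Ordering by μm/a: zinc (2.29) > copper (2.02)

copper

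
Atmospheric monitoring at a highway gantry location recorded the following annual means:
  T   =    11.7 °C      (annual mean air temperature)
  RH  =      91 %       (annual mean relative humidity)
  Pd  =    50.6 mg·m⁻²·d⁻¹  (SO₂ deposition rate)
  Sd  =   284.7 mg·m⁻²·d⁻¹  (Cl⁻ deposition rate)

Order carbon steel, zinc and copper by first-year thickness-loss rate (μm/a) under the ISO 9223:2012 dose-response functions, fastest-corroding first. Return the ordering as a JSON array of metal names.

carbon steel: temperature factor f = -0.054·(1.7) = -0.0918
  Pd branch = 1.77·Pd^0.52·e^(0.02·RH+f) = 76.68 μm/a
  Sd branch = 0.102·Sd^0.62·e^(0.033·RH+0.04·T) = 109.1 μm/a
  r_corr = 76.68 + 109.1 = 185.8 μm/a
zinc: T>10 °C ⇒ hinge -0.071·(11.7−10) = -0.1207
  Pd branch = 0.0129·Pd^0.44·e^(0.046·RH+f) = 4.226 μm/a
  Sd branch = 0.0175·Sd^0.57·e^(0.008·RH+0.085·T) = 2.455 μm/a
  r_corr = 4.226 + 2.455 = 6.682 μm/a
copper: f(T) = -0.080·(T−10) [T>10 °C] = -0.1360
  SO₂ term: 0.0053·50.6^0.26·exp(0.059·91-0.1360) = 2.754
  Sd branch = 0.01025·Sd^0.27·e^(0.036·RH+0.049·T) = 2.214 μm/a
  r_corr = 2.754 + 2.214 = 4.968 μm/a
Ordering by μm/a: carbon steel (186) > zinc (6.68) > copper (4.97)

["carbon steel", "zinc", "copper"]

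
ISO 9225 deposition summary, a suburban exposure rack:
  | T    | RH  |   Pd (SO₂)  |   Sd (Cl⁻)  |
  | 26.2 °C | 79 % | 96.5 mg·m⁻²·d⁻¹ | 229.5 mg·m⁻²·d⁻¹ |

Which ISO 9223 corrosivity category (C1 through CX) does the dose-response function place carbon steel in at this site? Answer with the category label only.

C5

carbon steel: T>10 °C ⇒ hinge -0.054·(26.2−10) = -0.8748
  SO₂ term: 1.77·96.5^0.52·exp(0.02·79-0.8748) = 38.56
  Cl⁻ term: 0.102·229.5^0.62·exp(0.033·79+0.04·26.2) = 114.7
  sum: 38.56 + 114.7 → r_corr = 153.3 μm/a
153 μm/a falls in (80, 200] for carbon steel → category C5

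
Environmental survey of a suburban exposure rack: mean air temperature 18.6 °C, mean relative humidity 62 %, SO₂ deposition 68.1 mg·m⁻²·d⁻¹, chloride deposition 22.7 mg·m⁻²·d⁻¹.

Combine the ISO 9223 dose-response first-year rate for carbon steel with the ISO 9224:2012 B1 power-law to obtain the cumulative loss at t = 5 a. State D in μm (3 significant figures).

carbon steel: temperature factor f = -0.054·(8.6) = -0.4644
  SO₂ term: 1.77·68.1^0.52·exp(0.02·62-0.4644) = 34.52
  Sd branch = 0.102·Sd^0.62·e^(0.033·RH+0.04·T) = 11.51 μm/a
  r_corr = 34.52 + 11.51 = 46.03 μm/a
Long-term exponent b (ISO 9224 Table 2, B1) = 0.523
  D(5) = 46.03 × 5^0.523 = 46.03 × 2.32 = 106.8 μm

D(5) = 107 μm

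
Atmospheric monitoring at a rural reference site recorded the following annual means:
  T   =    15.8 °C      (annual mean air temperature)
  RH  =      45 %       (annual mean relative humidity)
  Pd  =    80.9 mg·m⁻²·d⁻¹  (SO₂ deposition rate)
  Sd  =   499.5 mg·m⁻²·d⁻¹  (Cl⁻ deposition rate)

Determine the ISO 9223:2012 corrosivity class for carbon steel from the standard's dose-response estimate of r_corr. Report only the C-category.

carbon steel: T>10 °C ⇒ hinge -0.054·(15.8−10) = -0.3132
  sulphur-dioxide contribution → 31.26 μm/a
  chloride contribution → 39.91 μm/a
  total first-year rate 71.17 μm/a
ISO 9223 Table 2 (carbon steel): 50 < 71.2 ≤ 80 μm/a ⇒ C4

C4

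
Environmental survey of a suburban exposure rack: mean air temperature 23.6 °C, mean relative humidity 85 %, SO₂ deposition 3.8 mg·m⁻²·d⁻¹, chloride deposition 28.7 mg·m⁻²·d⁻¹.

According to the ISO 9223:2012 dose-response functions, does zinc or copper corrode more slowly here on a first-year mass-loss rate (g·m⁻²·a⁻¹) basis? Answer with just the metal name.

zinc: temperature factor f = -0.071·(13.6) = -0.9656
  sulphur-dioxide contribution → 0.441 μm/a
  chloride contribution → 1.74 μm/a
  total first-year rate 2.181 μm/a
  mass loss = 2.181 μm/a × 7.14 g/cm³ = 15.57 g·m⁻²·a⁻¹
copper: T>10 °C ⇒ hinge -0.080·(23.6−10) = -1.0880
  sulphur-dioxide contribution → 0.3806 μm/a
  chloride contribution → 1.72 μm/a
  total first-year rate 2.101 μm/a
  mass loss = 2.101 μm/a × 8.96 g/cm³ = 18.82 g·m⁻²·a⁻¹
Ordering by g·m⁻²·a⁻¹: copper (18.8) > zinc (15.6)

zinc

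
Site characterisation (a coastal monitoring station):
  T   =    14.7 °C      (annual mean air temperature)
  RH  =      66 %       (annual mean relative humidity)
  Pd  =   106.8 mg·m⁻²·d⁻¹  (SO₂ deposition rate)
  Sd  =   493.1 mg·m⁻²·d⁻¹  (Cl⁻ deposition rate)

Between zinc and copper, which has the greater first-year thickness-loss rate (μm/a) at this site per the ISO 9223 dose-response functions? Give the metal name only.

zinc

zinc: temperature factor f = -0.071·(4.7) = -0.3337
  sulphur-dioxide contribution → 1.502 μm/a
  chloride contribution → 3.548 μm/a
  total first-year rate 5.05 μm/a
copper: temperature factor f = -0.080·(4.7) = -0.3760
  sulphur-dioxide contribution → 0.6019 μm/a
  chloride contribution → 1.209 μm/a
  ⇒ r_corr(copper) = 1.811 μm/a
Ordering by μm/a: zinc (5.05) > copper (1.81)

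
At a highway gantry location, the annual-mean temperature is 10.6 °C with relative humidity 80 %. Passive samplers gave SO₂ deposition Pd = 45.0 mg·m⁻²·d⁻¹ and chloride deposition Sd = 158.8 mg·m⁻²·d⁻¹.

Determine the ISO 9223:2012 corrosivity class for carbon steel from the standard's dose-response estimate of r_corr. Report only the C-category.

C5

carbon steel: f(T) = -0.054·(T−10) [T>10 °C] = -0.0324
  Pd branch = 1.77·Pd^0.52·e^(0.02·RH+f) = 61.44 μm/a
  Cl⁻ term: 0.102·158.8^0.62·exp(0.033·80+0.04·10.6) = 50.56
  r_corr = 61.44 + 50.56 = 112 μm/a
ISO 9223 Table 2 (carbon steel): 80 < 112 ≤ 200 μm/a ⇒ C5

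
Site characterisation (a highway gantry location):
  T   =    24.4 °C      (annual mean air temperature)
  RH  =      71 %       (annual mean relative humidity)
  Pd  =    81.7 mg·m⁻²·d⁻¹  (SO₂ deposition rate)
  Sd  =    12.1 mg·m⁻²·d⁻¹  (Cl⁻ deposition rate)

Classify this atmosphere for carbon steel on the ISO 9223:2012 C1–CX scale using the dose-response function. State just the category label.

carbon steel: temperature factor f = -0.054·(14.4) = -0.7776
  Pd branch = 1.77·Pd^0.52·e^(0.02·RH+f) = 33.21 μm/a
  Sd branch = 0.102·Sd^0.62·e^(0.033·RH+0.04·T) = 13.22 μm/a
  sum: 33.21 + 13.22 → r_corr = 46.44 μm/a
Category bounds: 25…50 μm/a bracket r_corr ⇒ C3

C3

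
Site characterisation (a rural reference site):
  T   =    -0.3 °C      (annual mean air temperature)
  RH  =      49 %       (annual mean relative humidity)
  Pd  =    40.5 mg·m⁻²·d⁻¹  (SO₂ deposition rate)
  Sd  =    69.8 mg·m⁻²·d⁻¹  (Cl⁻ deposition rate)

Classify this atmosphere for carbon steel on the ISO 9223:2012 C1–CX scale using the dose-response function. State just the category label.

carbon steel: f(T) = +0.150·(T−10) [T≤10 °C] = -1.5450
  sulphur-dioxide contribution → 6.894 μm/a
  chloride contribution → 7.06 μm/a
  ⇒ r_corr(carbon steel) = 13.95 μm/a
14 μm/a falls in (1.3, 25] for carbon steel → category C2

C2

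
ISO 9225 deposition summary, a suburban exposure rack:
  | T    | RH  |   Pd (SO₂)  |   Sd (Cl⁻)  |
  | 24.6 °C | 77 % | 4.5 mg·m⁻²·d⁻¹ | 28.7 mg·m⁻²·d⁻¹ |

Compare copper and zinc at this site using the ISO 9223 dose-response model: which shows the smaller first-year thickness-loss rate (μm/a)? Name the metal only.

copper: f(T) = -0.080·(T−10) [T>10 °C] = -1.1680
  sulphur-dioxide contribution → 0.229 μm/a
  chloride contribution → 1.354 μm/a
  ⇒ r_corr(copper) = 1.583 μm/a
zinc: T>10 °C ⇒ hinge -0.071·(24.6−10) = -1.0366
  sulphur-dioxide contribution → 0.3063 μm/a
  chloride contribution → 1.777 μm/a
  total first-year rate 2.083 μm/a
Ordering by μm/a: zinc (2.08) > copper (1.58)

copper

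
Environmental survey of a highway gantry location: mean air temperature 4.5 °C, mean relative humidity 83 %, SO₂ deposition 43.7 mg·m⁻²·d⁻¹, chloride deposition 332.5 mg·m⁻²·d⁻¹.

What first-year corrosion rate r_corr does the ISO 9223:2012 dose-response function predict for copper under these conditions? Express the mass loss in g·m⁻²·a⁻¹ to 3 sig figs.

r_corr = 19.4 g·m⁻²·a⁻¹

copper: T≤10 °C ⇒ hinge +0.126·(4.5−10) = -0.6930
  SO₂ term: 0.0053·43.7^0.26·exp(0.059·83-0.6930) = 0.9475
  Sd branch = 0.01025·Sd^0.27·e^(0.036·RH+0.049·T) = 1.216 μm/a
  r_corr = 0.9475 + 1.216 = 2.164 μm/a
Convert to mass loss: 2.164 μm/a × 8.96 g/cm³ = 19.39 g·m⁻²·a⁻¹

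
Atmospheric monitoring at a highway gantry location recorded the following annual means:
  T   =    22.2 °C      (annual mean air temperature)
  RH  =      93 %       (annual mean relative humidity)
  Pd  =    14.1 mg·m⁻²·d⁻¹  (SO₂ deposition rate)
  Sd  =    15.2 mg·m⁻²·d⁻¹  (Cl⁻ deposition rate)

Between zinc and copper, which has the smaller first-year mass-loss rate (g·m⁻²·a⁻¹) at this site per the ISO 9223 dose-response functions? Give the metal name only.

zinc: T>10 °C ⇒ hinge -0.071·(22.2−10) = -0.8662
  sulphur-dioxide contribution → 1.253 μm/a
  chloride contribution → 1.146 μm/a
  total first-year rate 2.399 μm/a
  mass loss = 2.399 μm/a × 7.14 g/cm³ = 17.13 g·m⁻²·a⁻¹
copper: temperature factor f = -0.080·(12.2) = -0.9760
  sulphur-dioxide contribution → 0.9598 μm/a
  chloride contribution → 1.804 μm/a
  ⇒ r_corr(copper) = 2.764 μm/a
  mass loss = 2.764 μm/a × 8.96 g/cm³ = 24.76 g·m⁻²·a⁻¹
Ordering by g·m⁻²·a⁻¹: copper (24.8) > zinc (17.1)

zinc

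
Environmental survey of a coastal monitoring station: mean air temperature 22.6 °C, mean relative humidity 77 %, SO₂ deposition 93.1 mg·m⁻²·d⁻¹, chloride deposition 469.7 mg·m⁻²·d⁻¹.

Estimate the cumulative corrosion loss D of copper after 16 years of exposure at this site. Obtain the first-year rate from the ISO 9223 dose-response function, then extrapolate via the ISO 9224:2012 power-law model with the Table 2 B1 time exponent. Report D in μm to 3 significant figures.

D(16) = 20.4 μm

copper: T>10 °C ⇒ hinge -0.080·(22.6−10) = -1.0080
  Pd branch = 0.0053·Pd^0.26·e^(0.059·RH+f) = 0.5908 μm/a
  Sd branch = 0.01025·Sd^0.27·e^(0.036·RH+0.049·T) = 2.612 μm/a
  sum: 0.5908 + 2.612 → r_corr = 3.202 μm/a
Power-law: D(16) = r_corr · 16^0.667
  D(16) = 3.202 × 16^0.667 = 3.202 × 6.355 = 20.35 μm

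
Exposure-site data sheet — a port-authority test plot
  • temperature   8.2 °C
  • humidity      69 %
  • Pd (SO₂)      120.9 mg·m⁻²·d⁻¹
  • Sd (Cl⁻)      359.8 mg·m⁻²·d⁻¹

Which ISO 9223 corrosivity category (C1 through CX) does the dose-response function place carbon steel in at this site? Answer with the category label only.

C5

carbon steel: f(T) = +0.150·(T−10) [T≤10 °C] = -0.2700
  sulphur-dioxide contribution → 65 μm/a
  chloride contribution → 53.05 μm/a
  total first-year rate 118 μm/a
Category bounds: 80…200 μm/a bracket r_corr ⇒ C5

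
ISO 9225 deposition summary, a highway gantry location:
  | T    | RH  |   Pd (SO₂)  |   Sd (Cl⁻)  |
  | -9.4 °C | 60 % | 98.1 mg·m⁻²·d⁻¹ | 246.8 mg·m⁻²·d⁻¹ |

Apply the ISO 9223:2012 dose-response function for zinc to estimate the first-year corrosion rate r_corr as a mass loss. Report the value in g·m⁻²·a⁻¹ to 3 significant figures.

r_corr = 7.34 g·m⁻²·a⁻¹

zinc: T≤10 °C ⇒ hinge +0.038·(-9.4−10) = -0.7372
  SO₂ term: 0.0129·98.1^0.44·exp(0.046·60-0.7372) = 0.7335
  Cl⁻ term: 0.0175·246.8^0.57·exp(0.008·60+0.085·-9.4) = 0.2939
  r_corr = 0.7335 + 0.2939 = 1.027 μm/a
Convert to mass loss: 1.027 μm/a × 7.14 g/cm³ = 7.336 g·m⁻²·a⁻¹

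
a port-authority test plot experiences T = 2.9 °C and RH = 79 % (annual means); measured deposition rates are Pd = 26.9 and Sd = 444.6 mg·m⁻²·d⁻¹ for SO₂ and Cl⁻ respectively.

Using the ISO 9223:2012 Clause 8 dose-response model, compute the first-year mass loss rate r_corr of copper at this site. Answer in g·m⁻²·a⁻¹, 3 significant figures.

r_corr = 14.3 g·m⁻²·a⁻¹

copper: temperature factor f = +0.126·(-7.1) = -0.8946
  SO₂ term: 0.0053·26.9^0.26·exp(0.059·79-0.8946) = 0.5392
  Cl⁻ term: 0.01025·444.6^0.27·exp(0.036·79+0.049·2.9) = 1.053
  sum: 0.5392 + 1.053 → r_corr = 1.592 μm/a
Convert to mass loss: 1.592 μm/a × 8.96 g/cm³ = 14.27 g·m⁻²·a⁻¹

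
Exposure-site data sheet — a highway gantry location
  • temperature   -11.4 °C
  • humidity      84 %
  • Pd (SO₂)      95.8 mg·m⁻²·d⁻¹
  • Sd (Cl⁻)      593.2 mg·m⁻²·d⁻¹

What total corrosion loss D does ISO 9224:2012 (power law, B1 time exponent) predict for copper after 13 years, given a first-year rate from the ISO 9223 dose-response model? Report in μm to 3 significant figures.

D(13) = 4.66 μm

copper: f(T) = +0.126·(T−10) [T≤10 °C] = -2.6964
  Pd branch = 0.0053·Pd^0.26·e^(0.059·RH+f) = 0.1663 μm/a
  Sd branch = 0.01025·Sd^0.27·e^(0.036·RH+0.049·T) = 0.6764 μm/a
  sum: 0.1663 + 0.6764 → r_corr = 0.8426 μm/a
Long-term exponent b (ISO 9224 Table 2, B1) = 0.667
  D(13) = 0.8426 × 13^0.667 = 0.8426 × 5.534 = 4.663 μm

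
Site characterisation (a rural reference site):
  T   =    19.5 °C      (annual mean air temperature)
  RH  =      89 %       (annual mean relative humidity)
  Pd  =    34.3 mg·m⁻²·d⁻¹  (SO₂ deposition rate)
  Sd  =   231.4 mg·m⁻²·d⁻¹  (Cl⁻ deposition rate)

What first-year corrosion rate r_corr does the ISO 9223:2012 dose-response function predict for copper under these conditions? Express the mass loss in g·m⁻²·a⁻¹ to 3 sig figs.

r_corr = 36.2 g·m⁻²·a⁻¹

copper: T>10 °C ⇒ hinge -0.080·(19.5−10) = -0.7600
  sulphur-dioxide contribution → 1.185 μm/a
  chloride contribution → 2.855 μm/a
  ⇒ r_corr(copper) = 4.04 μm/a
Convert to mass loss: 4.04 μm/a × 8.96 g/cm³ = 36.2 g·m⁻²·a⁻¹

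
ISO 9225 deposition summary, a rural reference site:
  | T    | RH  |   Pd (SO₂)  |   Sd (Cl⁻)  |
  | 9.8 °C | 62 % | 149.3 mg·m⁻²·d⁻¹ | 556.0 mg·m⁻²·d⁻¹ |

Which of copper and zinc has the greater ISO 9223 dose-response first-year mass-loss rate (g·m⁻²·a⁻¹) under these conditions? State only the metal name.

zinc

copper: temperature factor f = +0.126·(-0.2) = -0.0252
  SO₂ term: 0.0053·149.3^0.26·exp(0.059·62-0.0252) = 0.7366
  Cl⁻ term: 0.01025·556.0^0.27·exp(0.036·62+0.049·9.8) = 0.8507
  r_corr = 0.7366 + 0.8507 = 1.587 μm/a
  mass loss = 1.587 μm/a × 8.96 g/cm³ = 14.22 g·m⁻²·a⁻¹
zinc: temperature factor f = +0.038·(-0.2) = -0.0076
  SO₂ term: 0.0129·149.3^0.44·exp(0.046·62-0.0076) = 2.007
  Sd branch = 0.0175·Sd^0.57·e^(0.008·RH+0.085·T) = 2.426 μm/a
  sum: 2.007 + 2.426 → r_corr = 4.433 μm/a
  mass loss = 4.433 μm/a × 7.14 g/cm³ = 31.65 g·m⁻²·a⁻¹
Ordering by g·m⁻²·a⁻¹: zinc (31.7) > copper (14.2)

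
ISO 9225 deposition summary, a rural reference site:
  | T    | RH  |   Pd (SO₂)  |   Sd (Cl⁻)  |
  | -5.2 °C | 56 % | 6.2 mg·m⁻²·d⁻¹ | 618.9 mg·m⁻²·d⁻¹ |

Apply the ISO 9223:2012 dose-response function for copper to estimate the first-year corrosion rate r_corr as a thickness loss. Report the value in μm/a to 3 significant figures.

r_corr = 0.372 μm/a

copper: T≤10 °C ⇒ hinge +0.126·(-5.2−10) = -1.9152
  sulphur-dioxide contribution → 0.03415 μm/a
  chloride contribution → 0.3383 μm/a
  total first-year rate 0.3725 μm/a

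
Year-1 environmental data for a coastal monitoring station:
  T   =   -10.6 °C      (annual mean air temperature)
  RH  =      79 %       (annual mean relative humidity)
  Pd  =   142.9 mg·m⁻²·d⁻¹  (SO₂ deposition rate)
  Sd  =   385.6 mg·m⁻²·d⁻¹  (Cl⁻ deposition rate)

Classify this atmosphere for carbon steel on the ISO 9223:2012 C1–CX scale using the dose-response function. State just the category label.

C3

carbon steel: f(T) = +0.150·(T−10) [T≤10 °C] = -3.0900
  SO₂ term: 1.77·142.9^0.52·exp(0.02·79-3.0900) = 5.162
  Cl⁻ term: 0.102·385.6^0.62·exp(0.033·79+0.04·-10.6) = 36.31
  sum: 5.162 + 36.31 → r_corr = 41.48 μm/a
41.5 μm/a falls in (25, 50] for carbon steel → category C3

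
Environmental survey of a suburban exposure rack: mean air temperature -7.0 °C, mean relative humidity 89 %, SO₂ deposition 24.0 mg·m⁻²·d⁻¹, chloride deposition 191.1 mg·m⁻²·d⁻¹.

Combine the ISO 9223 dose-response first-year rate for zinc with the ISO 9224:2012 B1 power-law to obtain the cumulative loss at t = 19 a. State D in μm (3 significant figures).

D(19) = 22.3 μm

zinc: f(T) = +0.038·(T−10) [T≤10 °C] = -0.6460
  Pd branch = 0.0129·Pd^0.44·e^(0.046·RH+f) = 1.642 μm/a
  Cl⁻ term: 0.0175·191.1^0.57·exp(0.008·89+0.085·-7.0) = 0.3928
  r_corr = 1.642 + 0.3928 = 2.035 μm/a
Long-term exponent b (ISO 9224 Table 2, B1) = 0.813
  D(19) = 2.035 × 19^0.813 = 2.035 × 10.96 = 22.29 μm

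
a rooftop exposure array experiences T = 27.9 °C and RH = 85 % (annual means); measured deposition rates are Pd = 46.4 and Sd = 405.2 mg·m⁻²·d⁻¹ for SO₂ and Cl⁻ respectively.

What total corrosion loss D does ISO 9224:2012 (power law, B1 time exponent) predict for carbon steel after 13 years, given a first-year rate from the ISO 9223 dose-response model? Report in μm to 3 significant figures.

carbon steel: f(T) = -0.054·(T−10) [T>10 °C] = -0.9666
  SO₂ term: 1.77·46.4^0.52·exp(0.02·85-0.9666) = 27.11
  Sd branch = 0.102·Sd^0.62·e^(0.033·RH+0.04·T) = 212.9 μm/a
  sum: 27.11 + 212.9 → r_corr = 240 μm/a
Power-law: D(13) = r_corr · 13^0.523
  D(13) = 240 × 13^0.523 = 240 × 3.825 = 918 μm

D(13) = 918 μm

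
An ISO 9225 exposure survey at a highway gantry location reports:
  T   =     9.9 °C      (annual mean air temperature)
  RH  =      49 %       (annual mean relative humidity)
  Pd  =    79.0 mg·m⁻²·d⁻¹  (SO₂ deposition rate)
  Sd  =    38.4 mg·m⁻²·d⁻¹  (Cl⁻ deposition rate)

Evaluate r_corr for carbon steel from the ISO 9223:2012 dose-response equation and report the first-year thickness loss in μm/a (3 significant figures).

r_corr = 52.4 μm/a

carbon steel: T≤10 °C ⇒ hinge +0.150·(9.9−10) = -0.0150
  sulphur-dioxide contribution → 45.06 μm/a
  chloride contribution → 7.33 μm/a
  total first-year rate 52.39 μm/a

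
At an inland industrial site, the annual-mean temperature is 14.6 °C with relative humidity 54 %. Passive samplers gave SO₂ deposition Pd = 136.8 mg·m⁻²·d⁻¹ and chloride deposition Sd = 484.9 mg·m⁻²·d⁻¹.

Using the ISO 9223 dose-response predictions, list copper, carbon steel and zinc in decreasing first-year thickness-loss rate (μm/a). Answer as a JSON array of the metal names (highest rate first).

copper: temperature factor f = -0.080·(4.6) = -0.3680
  Pd branch = 0.0053·Pd^0.26·e^(0.059·RH+f) = 0.3188 μm/a
  Cl⁻ term: 0.01025·484.9^0.27·exp(0.036·54+0.049·14.6) = 0.7777
  r_corr = 0.3188 + 0.7777 = 1.096 μm/a
carbon steel: T>10 °C ⇒ hinge -0.054·(14.6−10) = -0.2484
  Pd branch = 1.77·Pd^0.52·e^(0.02·RH+f) = 52.47 μm/a
  Sd branch = 0.102·Sd^0.62·e^(0.033·RH+0.04·T) = 50.26 μm/a
  r_corr = 52.47 + 50.26 = 102.7 μm/a
zinc: f(T) = -0.071·(T−10) [T>10 °C] = -0.3266
  Pd branch = 0.0129·Pd^0.44·e^(0.046·RH+f) = 0.9714 μm/a
  Cl⁻ term: 0.0175·484.9^0.57·exp(0.008·54+0.085·14.6) = 3.165
  r_corr = 0.9714 + 3.165 = 4.137 μm/a
Ordering by μm/a: carbon steel (103) > zinc (4.14) > copper (1.1)

["carbon steel", "zinc", "copper"]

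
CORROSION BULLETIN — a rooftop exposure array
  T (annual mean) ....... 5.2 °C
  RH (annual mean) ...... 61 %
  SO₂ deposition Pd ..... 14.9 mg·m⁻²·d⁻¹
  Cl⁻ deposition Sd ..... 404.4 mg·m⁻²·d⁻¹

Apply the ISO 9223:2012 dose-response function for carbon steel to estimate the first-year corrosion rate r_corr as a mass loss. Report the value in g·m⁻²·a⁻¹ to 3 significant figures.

r_corr = 398 g·m⁻²·a⁻¹

carbon steel: temperature factor f = +0.150·(-4.8) = -0.7200
  sulphur-dioxide contribution → 11.89 μm/a
  chloride contribution → 38.85 μm/a
  total first-year rate 50.74 μm/a
Convert to mass loss: 50.74 μm/a × 7.85 g/cm³ = 398.3 g·m⁻²·a⁻¹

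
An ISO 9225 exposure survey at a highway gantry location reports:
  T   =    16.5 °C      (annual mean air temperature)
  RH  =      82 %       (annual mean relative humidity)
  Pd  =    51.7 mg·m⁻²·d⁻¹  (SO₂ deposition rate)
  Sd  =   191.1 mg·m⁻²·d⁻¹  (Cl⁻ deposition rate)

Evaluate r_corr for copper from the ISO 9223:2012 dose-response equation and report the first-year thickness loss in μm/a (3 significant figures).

r_corr = 2.93 μm/a

copper: temperature factor f = -0.080·(6.5) = -0.5200
  Pd branch = 0.0053·Pd^0.26·e^(0.059·RH+f) = 1.109 μm/a
  Sd branch = 0.01025·Sd^0.27·e^(0.036·RH+0.049·T) = 1.819 μm/a
  sum: 1.109 + 1.819 → r_corr = 2.928 μm/a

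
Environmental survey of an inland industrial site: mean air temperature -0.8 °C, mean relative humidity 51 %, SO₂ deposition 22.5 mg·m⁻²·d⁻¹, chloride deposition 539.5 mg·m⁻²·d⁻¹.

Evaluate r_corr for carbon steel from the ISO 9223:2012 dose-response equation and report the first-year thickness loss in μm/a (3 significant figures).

r_corr = 31.2 μm/a

carbon steel: T≤10 °C ⇒ hinge +0.150·(-0.8−10) = -1.6200
  Pd branch = 1.77·Pd^0.52·e^(0.02·RH+f) = 4.904 μm/a
  Cl⁻ term: 0.102·539.5^0.62·exp(0.033·51+0.04·-0.8) = 26.27
  r_corr = 4.904 + 26.27 = 31.17 μm/a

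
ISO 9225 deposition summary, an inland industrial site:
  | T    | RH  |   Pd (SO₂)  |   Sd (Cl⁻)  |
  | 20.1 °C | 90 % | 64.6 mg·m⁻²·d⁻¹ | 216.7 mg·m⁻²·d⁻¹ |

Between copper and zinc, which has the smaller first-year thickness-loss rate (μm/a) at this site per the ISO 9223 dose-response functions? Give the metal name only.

copper: f(T) = -0.080·(T−10) [T>10 °C] = -0.8080
  sulphur-dioxide contribution → 1.413 μm/a
  chloride contribution → 2.994 μm/a
  total first-year rate 4.407 μm/a
zinc: f(T) = -0.071·(T−10) [T>10 °C] = -0.7171
  sulphur-dioxide contribution → 2.475 μm/a
  chloride contribution → 4.258 μm/a
  total first-year rate 6.733 μm/a
Ordering by μm/a: zinc (6.73) > copper (4.41)

copper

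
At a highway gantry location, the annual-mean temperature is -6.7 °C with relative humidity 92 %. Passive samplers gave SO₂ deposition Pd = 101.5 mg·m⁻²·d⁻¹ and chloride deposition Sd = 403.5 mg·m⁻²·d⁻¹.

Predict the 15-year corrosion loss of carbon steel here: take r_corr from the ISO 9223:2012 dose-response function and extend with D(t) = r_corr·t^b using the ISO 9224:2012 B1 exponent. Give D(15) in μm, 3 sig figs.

D(15) = 318 μm

carbon steel: temperature factor f = +0.150·(-16.7) = -2.5050
  Pd branch = 1.77·Pd^0.52·e^(0.02·RH+f) = 10.06 μm/a
  Cl⁻ term: 0.102·403.5^0.62·exp(0.033·92+0.04·-6.7) = 67.04
  sum: 10.06 + 67.04 → r_corr = 77.1 μm/a
Power-law: D(15) = r_corr · 15^0.523
  D(15) = 77.1 × 15^0.523 = 77.1 × 4.122 = 317.8 μm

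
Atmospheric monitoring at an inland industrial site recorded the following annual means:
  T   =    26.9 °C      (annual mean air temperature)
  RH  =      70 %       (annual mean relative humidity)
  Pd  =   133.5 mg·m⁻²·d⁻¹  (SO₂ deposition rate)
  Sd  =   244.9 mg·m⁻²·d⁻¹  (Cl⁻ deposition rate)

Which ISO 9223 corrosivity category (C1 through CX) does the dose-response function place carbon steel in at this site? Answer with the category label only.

C5

carbon steel: T>10 °C ⇒ hinge -0.054·(26.9−10) = -0.9126
  sulphur-dioxide contribution → 36.72 μm/a
  chloride contribution → 91.26 μm/a
  ⇒ r_corr(carbon steel) = 128 μm/a
Category bounds: 80…200 μm/a bracket r_corr ⇒ C5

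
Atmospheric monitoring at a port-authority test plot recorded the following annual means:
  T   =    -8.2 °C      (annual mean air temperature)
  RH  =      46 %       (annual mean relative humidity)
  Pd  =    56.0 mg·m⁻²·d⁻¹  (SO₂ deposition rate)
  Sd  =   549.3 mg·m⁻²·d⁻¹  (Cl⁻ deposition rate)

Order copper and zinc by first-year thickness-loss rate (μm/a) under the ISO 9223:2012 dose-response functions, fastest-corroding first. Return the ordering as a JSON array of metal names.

["zinc", "copper"]

copper: temperature factor f = +0.126·(-18.2) = -2.2932
  Pd branch = 0.0053·Pd^0.26·e^(0.059·RH+f) = 0.02299 μm/a
  Cl⁻ term: 0.01025·549.3^0.27·exp(0.036·46+0.049·-8.2) = 0.1973
  sum: 0.02299 + 0.1973 → r_corr = 0.2203 μm/a
zinc: T≤10 °C ⇒ hinge +0.038·(-8.2−10) = -0.6916
  Pd branch = 0.0129·Pd^0.44·e^(0.046·RH+f) = 0.3151 μm/a
  Sd branch = 0.0175·Sd^0.57·e^(0.008·RH+0.085·T) = 0.459 μm/a
  r_corr = 0.3151 + 0.459 = 0.7741 μm/a
Ordering by μm/a: zinc (0.774) > copper (0.22)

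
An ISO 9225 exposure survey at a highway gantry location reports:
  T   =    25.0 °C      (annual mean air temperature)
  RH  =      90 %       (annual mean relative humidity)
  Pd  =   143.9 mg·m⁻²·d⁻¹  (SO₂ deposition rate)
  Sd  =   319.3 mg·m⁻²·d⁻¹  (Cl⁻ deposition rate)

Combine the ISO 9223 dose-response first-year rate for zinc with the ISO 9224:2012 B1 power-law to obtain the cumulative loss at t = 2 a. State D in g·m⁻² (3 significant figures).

D(2) = 132 g·m⁻²

zinc: T>10 °C ⇒ hinge -0.071·(25.0−10) = -1.0650
  Pd branch = 0.0129·Pd^0.44·e^(0.046·RH+f) = 2.487 μm/a
  Sd branch = 0.0175·Sd^0.57·e^(0.008·RH+0.085·T) = 8.054 μm/a
  r_corr = 2.487 + 8.054 = 10.54 μm/a
Long-term exponent b (ISO 9224 Table 2, B1) = 0.813
  D(2) = 10.54 × 2^0.813 = 10.54 × 1.757 = 18.52 μm
  Mass loss = 18.52 μm × 7.14 g/cm³ = 132.2 g·m⁻²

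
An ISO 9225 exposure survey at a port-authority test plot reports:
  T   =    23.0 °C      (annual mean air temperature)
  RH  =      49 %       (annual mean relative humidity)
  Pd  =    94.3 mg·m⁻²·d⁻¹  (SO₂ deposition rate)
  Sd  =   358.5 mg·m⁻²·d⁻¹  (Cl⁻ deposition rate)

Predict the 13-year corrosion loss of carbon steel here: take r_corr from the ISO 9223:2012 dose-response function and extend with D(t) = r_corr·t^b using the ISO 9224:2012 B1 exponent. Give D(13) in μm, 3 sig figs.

carbon steel: T>10 °C ⇒ hinge -0.054·(23.0−10) = -0.7020
  Pd branch = 1.77·Pd^0.52·e^(0.02·RH+f) = 24.86 μm/a
  Sd branch = 0.102·Sd^0.62·e^(0.033·RH+0.04·T) = 49.45 μm/a
  sum: 24.86 + 49.45 → r_corr = 74.31 μm/a
Long-term exponent b (ISO 9224 Table 2, B1) = 0.523
  D(13) = 74.31 × 13^0.523 = 74.31 × 3.825 = 284.2 μm

D(13) = 284 μm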